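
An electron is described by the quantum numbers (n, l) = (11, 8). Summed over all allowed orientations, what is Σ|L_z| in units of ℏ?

Σ|L_z| = 72 ℏ

m_l ∈ {-8, -7, -6, -5, -4, -3, -2, -1, 0, 1, 2, 3, 4, 5, 6, 7, 8}.
Σ|m_l| = l(l+1) = 72.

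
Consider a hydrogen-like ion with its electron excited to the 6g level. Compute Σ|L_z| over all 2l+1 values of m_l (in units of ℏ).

The 6g level has l = 4.
m_l runs from −4 to 4, i.e. {-4, -3, -2, -1, 0, 1, 2, 3, 4}.
Σ|m_l| = 2·4(4+1)/2 = 20.

Σ|L_z| = 20 ℏ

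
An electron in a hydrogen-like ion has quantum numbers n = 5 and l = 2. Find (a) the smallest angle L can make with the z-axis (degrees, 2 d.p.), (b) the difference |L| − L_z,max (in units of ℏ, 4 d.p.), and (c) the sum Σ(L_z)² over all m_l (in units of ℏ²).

cos θ_min = 2/√6, so θ_min ≈ 35.26°.
|L| − L_z,max = (√6 − 2)ℏ ≈ 0.4495ℏ.
Σ m_l² = 10, so Σ(L_z)² = 10 ℏ².

θ_min ≈ 35.26°; |L|−L_z,max ≈ 0.4495ℏ; Σ(L_z)² = 10 ℏ²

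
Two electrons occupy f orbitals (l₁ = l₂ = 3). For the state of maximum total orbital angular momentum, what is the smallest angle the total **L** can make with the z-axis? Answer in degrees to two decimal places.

L runs from |3 − 3| = 0 to 3 + 3 = 6.
So L can be 0, 1, 2, 3, 4, 5, 6.
The maximum is L = 6, with |L_tot| = ℏ√(6·7) = √42 ℏ.
The minimum angle with z is arccos(6/√42) ≈ 22.21°.

θ_min ≈ 22.21°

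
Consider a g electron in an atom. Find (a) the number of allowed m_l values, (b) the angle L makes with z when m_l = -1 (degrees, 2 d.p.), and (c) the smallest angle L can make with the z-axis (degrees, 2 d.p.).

9 values; θ(m_l=-1) ≈ 102.92°; θ_min ≈ 26.57°

A g state has l = 4.
There are 2l+1 = 9 values of m_l.
For m_l = -1: cos θ = -1/√20, θ ≈ 102.92°.
cos θ_min = 4/√20, so θ_min ≈ 26.57°.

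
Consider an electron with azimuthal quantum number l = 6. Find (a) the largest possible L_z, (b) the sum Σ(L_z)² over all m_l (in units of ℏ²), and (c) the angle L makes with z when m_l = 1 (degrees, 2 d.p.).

L_z,max = 6ℏ; Σ(L_z)² = 182 ℏ²; θ(m_l=1) ≈ 81.12°

L_z,max = lℏ = 6ℏ.
Σ m_l² = 182, so Σ(L_z)² = 182 ℏ².
For m_l = 1: cos θ = 1/√42, θ ≈ 81.12°.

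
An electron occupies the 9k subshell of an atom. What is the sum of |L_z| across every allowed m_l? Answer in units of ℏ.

Σ|L_z| = 56 ℏ

The 9k subshell has l = 7.
m_l ∈ {-7, -6, -5, -4, -3, -2, -1, 0, 1, 2, 3, 4, 5, 6, 7}.
Σ|m_l| = 2(1+2+…+7) = 56.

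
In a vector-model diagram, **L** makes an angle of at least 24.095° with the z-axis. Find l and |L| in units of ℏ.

l = 5, |L| = √30 ℏ ≈ 5.477ℏ

cos θ_min = l/√(l(l+1)) = √(l/(l+1)), so l/(l+1) = cos²(24.095°) = 0.8333.
Solving: l = 5.
Then |L| = ℏ√(5·6) = √30 ℏ.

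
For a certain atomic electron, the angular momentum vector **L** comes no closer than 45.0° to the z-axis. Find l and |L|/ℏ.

cos²θ_min = l/(l+1) = 0.5000.
Solving: l = 1.
Then |L| = ℏ√(1·2) = √2 ℏ.

l = 1, |L| = √2 ℏ ≈ 1.414ℏ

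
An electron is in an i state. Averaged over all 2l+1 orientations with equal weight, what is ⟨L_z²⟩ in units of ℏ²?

⟨L_z²⟩ = 14 ℏ²

An i state has l = 6.
m_l ∈ {-6, -5, -4, -3, -2, -1, 0, 1, 2, 3, 4, 5, 6}.
Average of L_z² over 13 states: 182/13 ℏ² = 14 ℏ².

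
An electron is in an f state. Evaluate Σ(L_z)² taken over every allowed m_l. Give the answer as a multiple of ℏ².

The letter f corresponds to l = 3.
The allowed m_l values are -3, -2, -1, 0, 1, 2, 3.
Summing m² from −3 to 3: Σ m_l² = 28.

Σ(L_z)² = 28 ℏ²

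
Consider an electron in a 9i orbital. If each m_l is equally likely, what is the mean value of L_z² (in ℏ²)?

For 9i, l = 6.
m_l runs from −6 to 6, i.e. {-6, -5, -4, -3, -2, -1, 0, 1, 2, 3, 4, 5, 6}.
⟨L_z²⟩ = ℏ²·l(l+1)/3 = 14ℏ².

⟨L_z²⟩ = 14 ℏ²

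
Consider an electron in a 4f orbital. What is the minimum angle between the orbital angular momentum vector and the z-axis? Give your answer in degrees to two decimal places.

θ_min ≈ 30.00°

The 4f subshell has l = 3.
|L|² = l(l+1)ℏ² = 12ℏ², so |L| = 2√3 ℏ.
The smallest angle corresponds to the largest L_z, i.e. m_l = l = 3, giving L_z = 3ℏ.
cos θ_min = 3/√12, so θ_min ≈ 30.00°.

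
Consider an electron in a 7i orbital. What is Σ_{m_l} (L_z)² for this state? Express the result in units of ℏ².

Σ(L_z)² = 182 ℏ²

For 7i, l = 6.
The allowed m_l values are -6, -5, -4, -3, -2, -1, 0, 1, 2, 3, 4, 5, 6.
Σ m_l² = 2·(1 + 4 + 9 + 16 + 25 + 36) = 182.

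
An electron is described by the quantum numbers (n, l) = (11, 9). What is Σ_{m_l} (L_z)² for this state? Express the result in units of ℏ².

Σ(L_z)² = 570 ℏ²

The allowed m_l values are -9, -8, -7, -6, -5, -4, -3, -2, -1, 0, 1, 2, 3, 4, 5, 6, 7, 8, 9.
Σ m_l² = l(l+1)(2l+1)/3 = 9·10·19/3 = 570.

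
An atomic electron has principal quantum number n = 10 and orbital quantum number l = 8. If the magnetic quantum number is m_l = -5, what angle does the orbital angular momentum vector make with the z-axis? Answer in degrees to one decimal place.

θ ≈ 126.1°

|L| = √(l(l+1)) ℏ = 6√2 ℏ.
L_z = m_l ℏ = −5ℏ.
cos θ = L_z/|L| = -5/√72, so θ ≈ 126.1°.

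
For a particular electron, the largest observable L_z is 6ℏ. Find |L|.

|L| = √42 ℏ ≈ 6.481ℏ

Since max m_l = l, l = 6.
|L| = ℏ√(l(l+1)) = √42 ℏ.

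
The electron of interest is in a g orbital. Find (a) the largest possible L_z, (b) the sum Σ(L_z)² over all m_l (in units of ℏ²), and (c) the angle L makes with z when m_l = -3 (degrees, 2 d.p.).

G corresponds to l = 4.
L_z,max = lℏ = 4ℏ.
Σ m_l² = 60, so Σ(L_z)² = 60 ℏ².
For m_l = -3: cos θ = -3/√20, θ ≈ 132.13°.

L_z,max = 4ℏ; Σ(L_z)² = 60 ℏ²; θ(m_l=-3) ≈ 132.13°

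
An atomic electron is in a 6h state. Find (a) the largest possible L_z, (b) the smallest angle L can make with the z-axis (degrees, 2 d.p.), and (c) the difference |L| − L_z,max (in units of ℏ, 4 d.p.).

For 6h, l = 5.
L_z,max = lℏ = 5ℏ.
cos θ_min = 5/√30, so θ_min ≈ 24.09°.
|L| − L_z,max = (√30 − 5)ℏ ≈ 0.4772ℏ.

L_z,max = 5ℏ; θ_min ≈ 24.09°; |L|−L_z,max ≈ 0.4772ℏ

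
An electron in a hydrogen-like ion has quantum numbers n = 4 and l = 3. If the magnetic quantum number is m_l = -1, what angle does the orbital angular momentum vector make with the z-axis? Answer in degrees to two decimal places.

|L| = ℏ√(l(l+1)) = 2√3 ℏ.
L_z = m_l ℏ = −1ℏ.
cos θ = L_z/|L| = -1/√12, so θ ≈ 106.78°.

θ ≈ 106.78°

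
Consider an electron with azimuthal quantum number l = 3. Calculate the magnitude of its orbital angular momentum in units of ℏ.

|L| = 2√3 ℏ ≈ 3.464ℏ

|L| = ℏ√(l(l+1)) = ℏ√(3·4) = 2√3 ℏ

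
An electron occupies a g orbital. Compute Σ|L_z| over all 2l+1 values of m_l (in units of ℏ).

Σ|L_z| = 20 ℏ

The letter g corresponds to l = 4.
The allowed m_l values are -4, -3, -2, -1, 0, 1, 2, 3, 4.
Σ|m_l| = 2·4(4+1)/2 = 20.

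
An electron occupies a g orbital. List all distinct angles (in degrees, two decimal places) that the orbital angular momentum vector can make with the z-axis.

G corresponds to l = 4.
|L|² = l(l+1)ℏ² = 20ℏ², so |L| = 2√5 ℏ.
cos θ = m_l/√20 for each m_l ∈ {-4, -3, -2, -1, 0, 1, 2, 3, 4}.

θ ∈ {26.57°, 47.87°, 63.43°, 77.08°, 90.00°, 102.92°, 116.57°, 132.13°, 153.43°}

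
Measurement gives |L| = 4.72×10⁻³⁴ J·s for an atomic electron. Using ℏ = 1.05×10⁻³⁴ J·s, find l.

In units of ℏ, |L| ≈ 4.495.
l(l+1) ≈ 4.495² ≈ 20.21, so l = 4.

l = 4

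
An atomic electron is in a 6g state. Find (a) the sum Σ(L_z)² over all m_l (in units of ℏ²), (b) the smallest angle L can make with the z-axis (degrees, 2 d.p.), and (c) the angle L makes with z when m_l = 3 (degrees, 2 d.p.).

The 6g subshell has l = 4.
Σ m_l² = 60, so Σ(L_z)² = 60 ℏ².
cos θ_min = 4/√20, so θ_min ≈ 26.57°.
For m_l = 3: cos θ = 3/√20, θ ≈ 47.87°.

Σ(L_z)² = 60 ℏ²; θ_min ≈ 26.57°; θ(m_l=3) ≈ 47.87°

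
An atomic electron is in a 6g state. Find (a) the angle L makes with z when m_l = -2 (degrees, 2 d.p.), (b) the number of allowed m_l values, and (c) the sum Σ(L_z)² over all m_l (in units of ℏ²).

6g means n = 6, l = 4.
For m_l = -2: cos θ = -2/√20, θ ≈ 116.57°.
There are 2l+1 = 9 values of m_l.
Σ m_l² = 60, so Σ(L_z)² = 60 ℏ².

θ(m_l=-2) ≈ 116.57°; 9 values; Σ(L_z)² = 60 ℏ²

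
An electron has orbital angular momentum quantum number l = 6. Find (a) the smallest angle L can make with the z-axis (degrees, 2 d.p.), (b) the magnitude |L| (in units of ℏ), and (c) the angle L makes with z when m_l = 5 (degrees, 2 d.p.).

θ_min ≈ 22.21°; |L| = √42 ℏ ≈ 6.481ℏ; θ(m_l=5) ≈ 39.51°

cos θ_min = 6/√42, so θ_min ≈ 22.21°.
|L| = ℏ√(6·7) = √42 ℏ ≈ 6.481ℏ.
For m_l = 5: cos θ = 5/√42, θ ≈ 39.51°.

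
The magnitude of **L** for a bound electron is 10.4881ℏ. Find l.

l = 10

|L| = ℏ√(l(l+1)), so l(l+1) = 110.
The positive root is l = 10.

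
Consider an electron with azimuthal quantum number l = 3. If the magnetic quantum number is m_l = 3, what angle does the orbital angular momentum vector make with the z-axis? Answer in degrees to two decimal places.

|L| = √(l(l+1)) ℏ = 2√3 ℏ.
L_z = m_l ℏ = 3ℏ.
cos θ = L_z/|L| = 3/√12, so θ ≈ 30.00°.

θ ≈ 30.00°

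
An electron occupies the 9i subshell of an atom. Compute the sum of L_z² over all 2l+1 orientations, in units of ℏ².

9i means n = 9, l = 6.
m_l runs from −6 to 6, i.e. {-6, -5, -4, -3, -2, -1, 0, 1, 2, 3, 4, 5, 6}.
Σ m_l² = l(l+1)(2l+1)/3 = 6·7·13/3 = 182.

Σ(L_z)² = 182 ℏ²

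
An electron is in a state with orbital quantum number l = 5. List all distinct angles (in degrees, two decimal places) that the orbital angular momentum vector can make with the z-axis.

|L| = √(l(l+1)) ℏ = √30 ℏ.
cos θ = m_l/√30 for each m_l ∈ {-5, -4, -3, -2, -1, 0, 1, 2, 3, 4, 5}.

θ ∈ {24.09°, 43.09°, 56.79°, 68.58°, 79.48°, 90.00°, 100.52°, 111.42°, 123.21°, 136.91°, 155.91°}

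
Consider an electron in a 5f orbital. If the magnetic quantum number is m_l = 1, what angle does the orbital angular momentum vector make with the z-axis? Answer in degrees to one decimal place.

The 5f subshell has l = 3.
|L|² = l(l+1)ℏ² = 12ℏ², so |L| = 2√3 ℏ.
L_z = m_l ℏ = 1ℏ.
cos θ = L_z/|L| = 1/√12, so θ ≈ 73.2°.

θ ≈ 73.2°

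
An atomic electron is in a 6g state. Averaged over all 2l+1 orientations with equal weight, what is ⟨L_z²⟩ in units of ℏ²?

⟨L_z²⟩ = 6.667 ℏ²

The 6g subshell has l = 4.
The allowed m_l values are -4, -3, -2, -1, 0, 1, 2, 3, 4.
⟨L_z²⟩ = ℏ²·(Σ m_l²)/(2l+1) = ℏ²·60/9 = 6.667ℏ².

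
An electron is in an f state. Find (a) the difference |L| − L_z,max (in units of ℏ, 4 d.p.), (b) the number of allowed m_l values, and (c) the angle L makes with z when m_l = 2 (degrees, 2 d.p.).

An f state has l = 3.
|L| − L_z,max = (2√3 − 3)ℏ ≈ 0.4641ℏ.
There are 2l+1 = 7 values of m_l.
For m_l = 2: cos θ = 2/√12, θ ≈ 54.74°.

|L|−L_z,max ≈ 0.4641ℏ; 7 values; θ(m_l=2) ≈ 54.74°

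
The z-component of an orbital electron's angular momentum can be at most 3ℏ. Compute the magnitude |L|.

|L| = 2√3 ℏ ≈ 3.464ℏ

L_z,max = lℏ, so l = 3.
Then |L| = ℏ√(3·4) = 2√3 ℏ.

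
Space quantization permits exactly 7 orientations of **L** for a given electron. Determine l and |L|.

l = 3, |L| = 2√3 ℏ ≈ 3.464ℏ

7 = 2l + 1, so l = (7−1)/2 = 3.
|L| = ℏ√(l(l+1)) = ℏ√(3·4) = 2√3 ℏ.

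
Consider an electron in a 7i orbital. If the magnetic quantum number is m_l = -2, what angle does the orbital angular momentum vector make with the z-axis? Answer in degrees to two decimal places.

θ ≈ 107.98°

For 7i, l = 6.
|L|² = l(l+1)ℏ² = 42ℏ², so |L| = √42 ℏ.
L_z = m_l ℏ = −2ℏ.
cos θ = L_z/|L| = -2/√42, so θ ≈ 107.98°.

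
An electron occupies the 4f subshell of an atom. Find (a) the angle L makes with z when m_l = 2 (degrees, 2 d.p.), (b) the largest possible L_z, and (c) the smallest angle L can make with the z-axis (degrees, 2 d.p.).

θ(m_l=2) ≈ 54.74°; L_z,max = 3ℏ; θ_min ≈ 30.00°

For 4f, l = 3.
For m_l = 2: cos θ = 2/√12, θ ≈ 54.74°.
L_z,max = lℏ = 3ℏ.
cos θ_min = 3/√12, so θ_min ≈ 30.00°.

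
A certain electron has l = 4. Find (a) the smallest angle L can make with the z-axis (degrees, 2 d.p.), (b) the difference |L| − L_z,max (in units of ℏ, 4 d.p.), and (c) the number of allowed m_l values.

cos θ_min = 4/√20, so θ_min ≈ 26.57°.
|L| − L_z,max = (2√5 − 4)ℏ ≈ 0.4721ℏ.
There are 2l+1 = 9 values of m_l.

θ_min ≈ 26.57°; |L|−L_z,max ≈ 0.4721ℏ; 9 values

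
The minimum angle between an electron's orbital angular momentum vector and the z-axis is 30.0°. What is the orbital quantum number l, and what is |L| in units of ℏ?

l = 3, |L| = 2√3 ℏ ≈ 3.464ℏ

At minimum angle, m_l = l, so cos θ = l/√(l(l+1)); cos²θ = l/(l+1) = 0.7500.
Solving: l = 3.
Then |L| = ℏ√(3·4) = 2√3 ℏ.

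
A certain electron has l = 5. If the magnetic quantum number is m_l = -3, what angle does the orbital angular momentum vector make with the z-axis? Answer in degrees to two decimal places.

|L| = ℏ√(l(l+1)) = √30 ℏ.
L_z = m_l ℏ = −3ℏ.
cos θ = L_z/|L| = -3/√30, so θ ≈ 123.21°.

θ ≈ 123.21°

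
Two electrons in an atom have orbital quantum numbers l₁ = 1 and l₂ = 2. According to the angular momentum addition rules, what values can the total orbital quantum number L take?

By the triangle rule, |l₁ − l₂| ≤ L ≤ l₁ + l₂.
So L can be 1, 2, 3.

L = 1, 2, 3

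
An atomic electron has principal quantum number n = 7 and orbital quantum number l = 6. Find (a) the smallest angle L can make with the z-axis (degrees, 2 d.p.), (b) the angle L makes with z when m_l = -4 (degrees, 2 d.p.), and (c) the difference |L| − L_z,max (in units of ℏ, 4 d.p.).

θ_min ≈ 22.21°; θ(m_l=-4) ≈ 128.11°; |L|−L_z,max ≈ 0.4807ℏ

cos θ_min = 6/√42, so θ_min ≈ 22.21°.
For m_l = -4: cos θ = -4/√42, θ ≈ 128.11°.
|L| − L_z,max = (√42 − 6)ℏ ≈ 0.4807ℏ.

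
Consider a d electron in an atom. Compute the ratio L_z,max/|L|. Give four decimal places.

L_z,max/|L| = 0.8165

For a d orbital, l = 2.
|L| = √6 ℏ ≈ 2.4495ℏ, while L_z,max = lℏ = 2ℏ.
L_z,max/|L| = 2/√6 = 0.8165.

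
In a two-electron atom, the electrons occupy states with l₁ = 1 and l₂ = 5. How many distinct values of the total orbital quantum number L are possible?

By the triangle rule, |l₁ − l₂| ≤ L ≤ l₁ + l₂.
So L can be 4, 5, 6.
That is 3 values.

3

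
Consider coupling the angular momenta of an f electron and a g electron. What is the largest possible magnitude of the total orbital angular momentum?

L runs from |3 − 4| = 1 to 3 + 4 = 7.
So L can be 1, 2, 3, 4, 5, 6, 7.
The largest magnitude corresponds to L = 7: |L_tot| = ℏ√(7·8) = 2√14 ℏ.

|L_tot|_max = 2√14 ℏ ≈ 7.483ℏ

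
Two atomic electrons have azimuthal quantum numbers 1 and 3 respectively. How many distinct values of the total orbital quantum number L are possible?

3

Angular momentum addition gives L = |l₁ − l₂|, …, l₁ + l₂.
L ∈ {2, 3, 4}.
That is 3 values.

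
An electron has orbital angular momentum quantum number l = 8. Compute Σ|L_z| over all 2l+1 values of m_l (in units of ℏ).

Σ|L_z| = 72 ℏ

m_l ∈ {-8, -7, -6, -5, -4, -3, -2, -1, 0, 1, 2, 3, 4, 5, 6, 7, 8}.
Σ|m_l| = 2·8(8+1)/2 = 72.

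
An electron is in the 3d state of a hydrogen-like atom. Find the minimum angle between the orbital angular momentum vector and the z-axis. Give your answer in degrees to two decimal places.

θ_min ≈ 35.26°

The 3d subshell has l = 2.
|L| = ℏ√(l(l+1)) = √6 ℏ.
The smallest angle corresponds to the largest L_z, i.e. m_l = l = 2, giving L_z = 2ℏ.
cos θ_min = 2/√6, so θ_min ≈ 35.26°.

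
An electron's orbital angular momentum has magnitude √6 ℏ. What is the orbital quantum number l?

(|L|/ℏ)² = l(l+1) = 6.
l² + l − 6 = 0 ⇒ l = 2.

l = 2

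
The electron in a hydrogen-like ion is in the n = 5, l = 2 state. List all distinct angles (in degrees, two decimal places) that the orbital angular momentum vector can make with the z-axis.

θ ∈ {35.26°, 65.91°, 90.00°, 114.09°, 144.74°}

|L| = ℏ√(l(l+1)) = √6 ℏ.
cos θ = m_l/√6 for each m_l ∈ {-2, -1, 0, 1, 2}.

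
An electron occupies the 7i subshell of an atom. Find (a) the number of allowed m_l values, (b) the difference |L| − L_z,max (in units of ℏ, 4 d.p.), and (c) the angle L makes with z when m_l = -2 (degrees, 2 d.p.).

13 values; |L|−L_z,max ≈ 0.4807ℏ; θ(m_l=-2) ≈ 107.98°

The 7i subshell has l = 6.
There are 2l+1 = 13 values of m_l.
|L| − L_z,max = (√42 − 6)ℏ ≈ 0.4807ℏ.
For m_l = -2: cos θ = -2/√42, θ ≈ 107.98°.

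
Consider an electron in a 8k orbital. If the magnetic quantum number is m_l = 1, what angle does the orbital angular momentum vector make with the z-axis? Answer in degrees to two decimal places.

For 8k, l = 7.
|L|² = l(l+1)ℏ² = 56ℏ², so |L| = 2√14 ℏ.
L_z = m_l ℏ = 1ℏ.
cos θ = L_z/|L| = 1/√56, so θ ≈ 82.32°.

θ ≈ 82.32°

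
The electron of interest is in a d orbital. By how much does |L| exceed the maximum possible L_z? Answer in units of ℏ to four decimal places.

A d state has l = 2.
|L| = √6 ℏ ≈ 2.4495ℏ, while L_z,max = lℏ = 2ℏ.
The difference is (√6 − 2)ℏ ≈ 0.4495ℏ.

|L| − L_z,max ≈ 0.4495ℏ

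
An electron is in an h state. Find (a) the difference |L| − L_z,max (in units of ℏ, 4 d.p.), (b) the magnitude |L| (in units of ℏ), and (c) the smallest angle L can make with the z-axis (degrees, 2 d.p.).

The letter h corresponds to l = 5.
|L| − L_z,max = (√30 − 5)ℏ ≈ 0.4772ℏ.
|L| = ℏ√(5·6) = √30 ℏ ≈ 5.477ℏ.
cos θ_min = 5/√30, so θ_min ≈ 24.09°.

|L|−L_z,max ≈ 0.4772ℏ; |L| = √30 ℏ ≈ 5.477ℏ; θ_min ≈ 24.09°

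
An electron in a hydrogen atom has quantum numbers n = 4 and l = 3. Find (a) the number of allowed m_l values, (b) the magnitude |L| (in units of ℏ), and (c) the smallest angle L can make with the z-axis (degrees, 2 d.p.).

7 values; |L| = 2√3 ℏ ≈ 3.464ℏ; θ_min ≈ 30.00°

There are 2l+1 = 7 values of m_l.
|L| = ℏ√(3·4) = 2√3 ℏ ≈ 3.464ℏ.
cos θ_min = 3/√12, so θ_min ≈ 30.00°.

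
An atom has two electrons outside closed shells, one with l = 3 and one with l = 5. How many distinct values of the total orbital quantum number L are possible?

Angular momentum addition gives L = |l₁ − l₂|, …, l₁ + l₂.
L ∈ {2, 3, 4, 5, 6, 7, 8}.
That is 7 values.

7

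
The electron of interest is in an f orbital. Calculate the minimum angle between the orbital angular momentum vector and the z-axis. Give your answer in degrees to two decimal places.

θ_min ≈ 30.00°

For an f orbital, l = 3.
|L|² = l(l+1)ℏ² = 12ℏ², so |L| = 2√3 ℏ.
The smallest angle corresponds to the largest L_z, i.e. m_l = l = 3, giving L_z = 3ℏ.
cos θ_min = 3/√12, so θ_min ≈ 30.00°.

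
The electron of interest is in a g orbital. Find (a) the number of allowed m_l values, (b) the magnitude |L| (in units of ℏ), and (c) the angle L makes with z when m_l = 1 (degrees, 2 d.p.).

9 values; |L| = 2√5 ℏ ≈ 4.472ℏ; θ(m_l=1) ≈ 77.08°

For a g orbital, l = 4.
There are 2l+1 = 9 values of m_l.
|L| = ℏ√(4·5) = 2√5 ℏ ≈ 4.472ℏ.
For m_l = 1: cos θ = 1/√20, θ ≈ 77.08°.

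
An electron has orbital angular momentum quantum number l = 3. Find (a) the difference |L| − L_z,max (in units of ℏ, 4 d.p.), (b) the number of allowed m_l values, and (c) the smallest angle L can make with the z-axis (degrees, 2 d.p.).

|L|−L_z,max ≈ 0.4641ℏ; 7 values; θ_min ≈ 30.00°

|L| − L_z,max = (2√3 − 3)ℏ ≈ 0.4641ℏ.
There are 2l+1 = 7 values of m_l.
cos θ_min = 3/√12, so θ_min ≈ 30.00°.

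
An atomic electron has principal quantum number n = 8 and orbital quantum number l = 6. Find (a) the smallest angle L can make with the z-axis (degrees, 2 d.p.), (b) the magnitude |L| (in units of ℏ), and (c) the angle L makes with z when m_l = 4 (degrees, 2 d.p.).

θ_min ≈ 22.21°; |L| = √42 ℏ ≈ 6.481ℏ; θ(m_l=4) ≈ 51.89°

cos θ_min = 6/√42, so θ_min ≈ 22.21°.
|L| = ℏ√(6·7) = √42 ℏ ≈ 6.481ℏ.
For m_l = 4: cos θ = 4/√42, θ ≈ 51.89°.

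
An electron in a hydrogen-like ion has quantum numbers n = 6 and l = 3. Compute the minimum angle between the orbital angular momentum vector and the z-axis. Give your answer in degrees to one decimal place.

θ_min ≈ 30.0°

|L|² = l(l+1)ℏ² = 12ℏ², so |L| = 2√3 ℏ.
The smallest angle corresponds to the largest L_z, i.e. m_l = l = 3, giving L_z = 3ℏ.
cos θ_min = 3/√12, so θ_min ≈ 30.0°.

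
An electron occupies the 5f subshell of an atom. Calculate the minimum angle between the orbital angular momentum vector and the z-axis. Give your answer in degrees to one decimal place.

The 5f subshell has l = 3.
|L| = ℏ√(l(l+1)) = 2√3 ℏ.
The smallest angle corresponds to the largest L_z, i.e. m_l = l = 3, giving L_z = 3ℏ.
cos θ_min = 3/√12, so θ_min ≈ 30.0°.

θ_min ≈ 30.0°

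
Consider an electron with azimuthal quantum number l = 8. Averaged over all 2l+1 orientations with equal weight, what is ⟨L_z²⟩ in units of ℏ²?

The allowed m_l values are -8, -7, -6, -5, -4, -3, -2, -1, 0, 1, 2, 3, 4, 5, 6, 7, 8.
⟨L_z²⟩ = ℏ²·l(l+1)/3 = 24ℏ².

⟨L_z²⟩ = 24 ℏ²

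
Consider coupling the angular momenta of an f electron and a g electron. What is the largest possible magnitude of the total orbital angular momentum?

|L_tot|_max = 2√14 ℏ ≈ 7.483ℏ

L runs from |3 − 4| = 1 to 3 + 4 = 7.
Allowed values: L = 1, 2, 3, 4, 5, 6, 7.
The largest magnitude corresponds to L = 7: |L_tot| = ℏ√(7·8) = 2√14 ℏ.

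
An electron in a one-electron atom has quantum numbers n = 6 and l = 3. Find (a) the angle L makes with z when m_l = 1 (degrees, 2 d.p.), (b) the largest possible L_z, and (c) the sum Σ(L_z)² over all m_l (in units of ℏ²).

For m_l = 1: cos θ = 1/√12, θ ≈ 73.22°.
L_z,max = lℏ = 3ℏ.
Σ m_l² = 28, so Σ(L_z)² = 28 ℏ².

θ(m_l=1) ≈ 73.22°; L_z,max = 3ℏ; Σ(L_z)² = 28 ℏ²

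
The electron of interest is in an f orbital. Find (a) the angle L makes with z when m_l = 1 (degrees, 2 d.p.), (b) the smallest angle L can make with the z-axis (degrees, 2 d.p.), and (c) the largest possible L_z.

The letter f corresponds to l = 3.
For m_l = 1: cos θ = 1/√12, θ ≈ 73.22°.
cos θ_min = 3/√12, so θ_min ≈ 30.00°.
L_z,max = lℏ = 3ℏ.

θ(m_l=1) ≈ 73.22°; θ_min ≈ 30.00°; L_z,max = 3ℏ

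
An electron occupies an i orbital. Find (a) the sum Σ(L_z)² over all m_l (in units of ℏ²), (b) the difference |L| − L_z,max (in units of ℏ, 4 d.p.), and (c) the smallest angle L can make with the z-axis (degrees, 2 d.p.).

Σ(L_z)² = 182 ℏ²; |L|−L_z,max ≈ 0.4807ℏ; θ_min ≈ 22.21°

The letter i corresponds to l = 6.
Σ m_l² = 182, so Σ(L_z)² = 182 ℏ².
|L| − L_z,max = (√42 − 6)ℏ ≈ 0.4807ℏ.
cos θ_min = 6/√42, so θ_min ≈ 22.21°.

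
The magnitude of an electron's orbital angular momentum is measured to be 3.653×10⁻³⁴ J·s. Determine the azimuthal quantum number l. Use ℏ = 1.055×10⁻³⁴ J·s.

l = 3

Dividing by ℏ: |L|/ℏ ≈ 3.463.
(|L|/ℏ)² = l(l+1) ≈ 11.99 ⇒ l = 3.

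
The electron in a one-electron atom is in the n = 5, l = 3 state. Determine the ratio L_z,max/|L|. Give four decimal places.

L_z,max/|L| = 0.8660

|L| = 2√3 ℏ ≈ 3.4641ℏ, while L_z,max = lℏ = 3ℏ.
L_z,max/|L| = 3/√12 = 0.8660.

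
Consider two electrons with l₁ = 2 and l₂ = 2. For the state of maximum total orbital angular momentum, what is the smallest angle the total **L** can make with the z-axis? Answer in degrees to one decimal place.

The total orbital quantum number L ranges from |l₁ − l₂| to l₁ + l₂ in integer steps.
L ∈ {0, 1, 2, 3, 4}.
The maximum is L = 4, with |L_tot| = ℏ√(4·5) = 2√5 ℏ.
The minimum angle with z is arccos(4/√20) ≈ 26.6°.

θ_min ≈ 26.6°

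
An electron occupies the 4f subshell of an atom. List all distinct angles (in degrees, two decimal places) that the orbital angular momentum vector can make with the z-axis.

θ ∈ {30.00°, 54.74°, 73.22°, 90.00°, 106.78°, 125.26°, 150.00°}

The 4f subshell has l = 3.
|L| = √(l(l+1)) ℏ = 2√3 ℏ.
cos θ = m_l/√12 for each m_l ∈ {-3, -2, -1, 0, 1, 2, 3}.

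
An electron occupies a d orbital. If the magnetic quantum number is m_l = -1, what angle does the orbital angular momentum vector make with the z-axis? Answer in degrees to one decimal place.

θ ≈ 114.1°

The letter d corresponds to l = 2.
|L| = ℏ√(l(l+1)) = √6 ℏ.
L_z = m_l ℏ = −1ℏ.
cos θ = L_z/|L| = -1/√6, so θ ≈ 114.1°.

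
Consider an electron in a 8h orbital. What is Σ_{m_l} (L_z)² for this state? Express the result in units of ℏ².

Σ(L_z)² = 110 ℏ²

For 8h, l = 5.
m_l runs from −5 to 5, i.e. {-5, -4, -3, -2, -1, 0, 1, 2, 3, 4, 5}.
Σ m_l² = 2·(1 + 4 + 9 + 16 + 25) = 110.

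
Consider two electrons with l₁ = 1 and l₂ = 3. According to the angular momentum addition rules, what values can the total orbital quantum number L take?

L runs from |1 − 3| = 2 to 1 + 3 = 4.
So L can be 2, 3, 4.

L = 2, 3, 4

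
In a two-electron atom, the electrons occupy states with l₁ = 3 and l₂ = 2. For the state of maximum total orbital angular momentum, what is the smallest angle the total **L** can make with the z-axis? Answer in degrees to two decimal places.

By the triangle rule, |l₁ − l₂| ≤ L ≤ l₁ + l₂.
So L can be 1, 2, 3, 4, 5.
The maximum is L = 5, with |L_tot| = ℏ√(5·6) = √30 ℏ.
The minimum angle with z is arccos(5/√30) ≈ 24.09°.

θ_min ≈ 24.09°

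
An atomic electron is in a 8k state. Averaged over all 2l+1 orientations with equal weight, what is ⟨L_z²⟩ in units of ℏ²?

For 8k, l = 7.
m_l ∈ {-7, -6, -5, -4, -3, -2, -1, 0, 1, 2, 3, 4, 5, 6, 7}.
⟨L_z²⟩ = ℏ²·(Σ m_l²)/(2l+1) = ℏ²·280/15 = 18.67ℏ².

⟨L_z²⟩ = 18.67 ℏ²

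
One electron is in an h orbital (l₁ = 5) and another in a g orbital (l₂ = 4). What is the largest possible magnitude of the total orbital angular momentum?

L runs from |5 − 4| = 1 to 5 + 4 = 9.
Allowed values: L = 1, 2, 3, 4, 5, 6, 7, 8, 9.
The largest magnitude corresponds to L = 9: |L_tot| = ℏ√(9·10) = 3√10 ℏ.

|L_tot|_max = 3√10 ℏ ≈ 9.487ℏ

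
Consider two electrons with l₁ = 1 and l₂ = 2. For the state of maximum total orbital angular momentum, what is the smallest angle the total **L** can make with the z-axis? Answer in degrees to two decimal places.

θ_min ≈ 30.00°

By the triangle rule, |l₁ − l₂| ≤ L ≤ l₁ + l₂.
So L can be 1, 2, 3.
The maximum is L = 3, with |L_tot| = ℏ√(3·4) = 2√3 ℏ.
The minimum angle with z is arccos(3/√12) ≈ 30.00°.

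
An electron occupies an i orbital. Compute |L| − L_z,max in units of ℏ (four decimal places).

|L| − L_z,max ≈ 0.4807ℏ

The letter i corresponds to l = 6.
|L| = √42 ℏ ≈ 6.4807ℏ, while L_z,max = lℏ = 6ℏ.
The difference is (√42 − 6)ℏ ≈ 0.4807ℏ.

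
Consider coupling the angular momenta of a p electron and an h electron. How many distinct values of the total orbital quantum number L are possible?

3

Angular momentum addition gives L = |l₁ − l₂|, …, l₁ + l₂.
L ∈ {4, 5, 6}.
That is 3 values.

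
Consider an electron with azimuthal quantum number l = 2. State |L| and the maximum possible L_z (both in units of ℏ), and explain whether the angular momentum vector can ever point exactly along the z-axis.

No: L_z,max = 2ℏ < |L| = √6 ℏ ≈ 2.449ℏ

|L| = √6 ℏ ≈ 2.4495ℏ, while L_z,max = lℏ = 2ℏ.
Since |L| > L_z,max, the vector can never point exactly along z; the closest it comes is θ_min = arccos(2/√6) ≈ 35.3°.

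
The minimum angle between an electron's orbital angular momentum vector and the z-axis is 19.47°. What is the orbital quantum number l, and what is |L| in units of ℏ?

l = 8, |L| = 6√2 ℏ ≈ 8.485ℏ

At minimum angle, m_l = l, so cos θ = l/√(l(l+1)); cos²θ = l/(l+1) = 0.8889.
l = cos²θ/sin²θ ≈ 8.
Then |L| = ℏ√(8·9) = 6√2 ℏ.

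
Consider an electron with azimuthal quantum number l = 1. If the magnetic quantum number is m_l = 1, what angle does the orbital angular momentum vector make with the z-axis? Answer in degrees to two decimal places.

|L| = ℏ√(l(l+1)) = √2 ℏ.
L_z = m_l ℏ = 1ℏ.
cos θ = L_z/|L| = 1/√2, so θ ≈ 45.00°.

θ ≈ 45.00°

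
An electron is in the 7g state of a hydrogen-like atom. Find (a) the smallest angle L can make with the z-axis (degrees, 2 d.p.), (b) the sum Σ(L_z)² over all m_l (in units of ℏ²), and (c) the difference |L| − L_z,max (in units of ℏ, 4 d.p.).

7g means n = 7, l = 4.
cos θ_min = 4/√20, so θ_min ≈ 26.57°.
Σ m_l² = 60, so Σ(L_z)² = 60 ℏ².
|L| − L_z,max = (2√5 − 4)ℏ ≈ 0.4721ℏ.

θ_min ≈ 26.57°; Σ(L_z)² = 60 ℏ²; |L|−L_z,max ≈ 0.4721ℏ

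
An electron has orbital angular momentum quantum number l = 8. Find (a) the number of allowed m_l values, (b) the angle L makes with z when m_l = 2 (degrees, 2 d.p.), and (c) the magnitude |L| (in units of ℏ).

17 values; θ(m_l=2) ≈ 76.37°; |L| = 6√2 ℏ ≈ 8.485ℏ

There are 2l+1 = 17 values of m_l.
For m_l = 2: cos θ = 2/√72, θ ≈ 76.37°.
|L| = ℏ√(8·9) = 6√2 ℏ ≈ 8.485ℏ.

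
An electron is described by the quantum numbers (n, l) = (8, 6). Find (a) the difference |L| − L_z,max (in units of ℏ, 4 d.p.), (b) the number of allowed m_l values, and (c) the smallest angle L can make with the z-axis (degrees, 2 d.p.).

|L|−L_z,max ≈ 0.4807ℏ; 13 values; θ_min ≈ 22.21°

|L| − L_z,max = (√42 − 6)ℏ ≈ 0.4807ℏ.
There are 2l+1 = 13 values of m_l.
cos θ_min = 6/√42, so θ_min ≈ 22.21°.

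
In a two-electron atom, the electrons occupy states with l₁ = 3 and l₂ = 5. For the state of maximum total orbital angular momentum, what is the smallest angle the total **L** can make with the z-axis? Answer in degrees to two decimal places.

By the triangle rule, |l₁ − l₂| ≤ L ≤ l₁ + l₂.
Allowed values: L = 2, 3, 4, 5, 6, 7, 8.
The maximum is L = 8, with |L_tot| = ℏ√(8·9) = 6√2 ℏ.
The minimum angle with z is arccos(8/√72) ≈ 19.47°.

θ_min ≈ 19.47°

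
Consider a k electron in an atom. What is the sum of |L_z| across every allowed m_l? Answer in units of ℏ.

Σ|L_z| = 56 ℏ

K corresponds to l = 7.
The allowed m_l values are -7, -6, -5, -4, -3, -2, -1, 0, 1, 2, 3, 4, 5, 6, 7.
Σ|m_l| = 2(1+2+…+7) = 56.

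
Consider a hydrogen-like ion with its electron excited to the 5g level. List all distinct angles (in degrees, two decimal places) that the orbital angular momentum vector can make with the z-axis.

θ ∈ {26.57°, 47.87°, 63.43°, 77.08°, 90.00°, 102.92°, 116.57°, 132.13°, 153.43°}

The 5g level has l = 4.
|L| = ℏ√(l(l+1)) = 2√5 ℏ.
cos θ = m_l/√20 for each m_l ∈ {-4, -3, -2, -1, 0, 1, 2, 3, 4}.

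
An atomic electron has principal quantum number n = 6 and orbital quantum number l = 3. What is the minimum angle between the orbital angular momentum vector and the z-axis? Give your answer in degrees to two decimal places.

θ_min ≈ 30.00°

|L| = ℏ√(l(l+1)) = 2√3 ℏ.
The smallest angle corresponds to the largest L_z, i.e. m_l = l = 3, giving L_z = 3ℏ.
cos θ_min = 3/√12, so θ_min ≈ 30.00°.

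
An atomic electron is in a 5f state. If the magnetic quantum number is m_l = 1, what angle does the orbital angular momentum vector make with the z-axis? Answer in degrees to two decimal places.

5f means n = 5, l = 3.
|L|² = l(l+1)ℏ² = 12ℏ², so |L| = 2√3 ℏ.
L_z = m_l ℏ = 1ℏ.
cos θ = L_z/|L| = 1/√12, so θ ≈ 73.22°.

θ ≈ 73.22°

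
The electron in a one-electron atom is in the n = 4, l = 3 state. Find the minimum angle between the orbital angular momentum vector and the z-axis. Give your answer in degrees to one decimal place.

θ_min ≈ 30.0°

|L|² = l(l+1)ℏ² = 12ℏ², so |L| = 2√3 ℏ.
The smallest angle corresponds to the largest L_z, i.e. m_l = l = 3, giving L_z = 3ℏ.
cos θ_min = 3/√12, so θ_min ≈ 30.0°.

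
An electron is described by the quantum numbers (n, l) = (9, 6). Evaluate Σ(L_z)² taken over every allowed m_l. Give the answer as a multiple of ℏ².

Σ(L_z)² = 182 ℏ²

The allowed m_l values are -6, -5, -4, -3, -2, -1, 0, 1, 2, 3, 4, 5, 6.
Σ m_l² = 2·(1 + 4 + 9 + 16 + 25 + 36) = 182.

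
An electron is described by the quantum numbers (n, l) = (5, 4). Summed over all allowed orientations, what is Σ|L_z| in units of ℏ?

Σ|L_z| = 20 ℏ

m_l ∈ {-4, -3, -2, -1, 0, 1, 2, 3, 4}.
Σ|m_l| = 2·4(4+1)/2 = 20.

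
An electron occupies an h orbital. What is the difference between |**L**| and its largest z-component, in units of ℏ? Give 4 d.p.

For an h orbital, l = 5.
|L| = √30 ℏ ≈ 5.4772ℏ, while L_z,max = lℏ = 5ℏ.
The difference is (√30 − 5)ℏ ≈ 0.4772ℏ.

|L| − L_z,max ≈ 0.4772ℏ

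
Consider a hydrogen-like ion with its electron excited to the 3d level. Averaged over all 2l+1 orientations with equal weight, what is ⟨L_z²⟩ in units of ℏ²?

⟨L_z²⟩ = 2 ℏ²

The 3d level has l = 2.
m_l ∈ {-2, -1, 0, 1, 2}.
⟨L_z²⟩ = ℏ²·l(l+1)/3 = 2ℏ².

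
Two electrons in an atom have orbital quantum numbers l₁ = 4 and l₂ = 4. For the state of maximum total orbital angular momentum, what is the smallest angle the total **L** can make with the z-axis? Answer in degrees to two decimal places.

Angular momentum addition gives L = |l₁ − l₂|, …, l₁ + l₂.
So L can be 0, 1, 2, 3, 4, 5, 6, 7, 8.
The maximum is L = 8, with |L_tot| = ℏ√(8·9) = 6√2 ℏ.
The minimum angle with z is arccos(8/√72) ≈ 19.47°.

θ_min ≈ 19.47°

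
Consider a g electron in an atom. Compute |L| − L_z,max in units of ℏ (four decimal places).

G corresponds to l = 4.
|L| = 2√5 ℏ ≈ 4.4721ℏ, while L_z,max = lℏ = 4ℏ.
The difference is (2√5 − 4)ℏ ≈ 0.4721ℏ.

|L| − L_z,max ≈ 0.4721ℏ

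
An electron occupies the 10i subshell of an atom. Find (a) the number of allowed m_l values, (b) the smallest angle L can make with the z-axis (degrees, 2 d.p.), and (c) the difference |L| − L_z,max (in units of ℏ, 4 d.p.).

13 values; θ_min ≈ 22.21°; |L|−L_z,max ≈ 0.4807ℏ

For 10i, l = 6.
There are 2l+1 = 13 values of m_l.
cos θ_min = 6/√42, so θ_min ≈ 22.21°.
|L| − L_z,max = (√42 − 6)ℏ ≈ 0.4807ℏ.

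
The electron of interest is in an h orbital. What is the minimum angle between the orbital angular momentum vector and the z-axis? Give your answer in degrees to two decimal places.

θ_min ≈ 24.09°

For an h orbital, l = 5.
|L| = ℏ√(l(l+1)) = √30 ℏ.
The smallest angle corresponds to the largest L_z, i.e. m_l = l = 5, giving L_z = 5ℏ.
cos θ_min = 5/√30, so θ_min ≈ 24.09°.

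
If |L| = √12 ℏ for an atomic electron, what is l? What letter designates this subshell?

l = 3 (f orbital)

|L| = ℏ√(l(l+1)), so l(l+1) = 12.
l² + l − 12 = 0 ⇒ l = 3.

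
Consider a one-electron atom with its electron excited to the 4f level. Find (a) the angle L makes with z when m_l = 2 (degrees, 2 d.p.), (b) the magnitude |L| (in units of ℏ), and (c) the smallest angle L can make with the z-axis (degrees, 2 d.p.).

The 4f level has l = 3.
For m_l = 2: cos θ = 2/√12, θ ≈ 54.74°.
|L| = ℏ√(3·4) = 2√3 ℏ ≈ 3.464ℏ.
cos θ_min = 3/√12, so θ_min ≈ 30.00°.

θ(m_l=2) ≈ 54.74°; |L| = 2√3 ℏ ≈ 3.464ℏ; θ_min ≈ 30.00°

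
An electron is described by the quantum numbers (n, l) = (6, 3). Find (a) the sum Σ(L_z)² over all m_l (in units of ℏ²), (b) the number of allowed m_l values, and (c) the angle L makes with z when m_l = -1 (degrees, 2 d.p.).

Σ m_l² = 28, so Σ(L_z)² = 28 ℏ².
There are 2l+1 = 7 values of m_l.
For m_l = -1: cos θ = -1/√12, θ ≈ 106.78°.

Σ(L_z)² = 28 ℏ²; 7 values; θ(m_l=-1) ≈ 106.78°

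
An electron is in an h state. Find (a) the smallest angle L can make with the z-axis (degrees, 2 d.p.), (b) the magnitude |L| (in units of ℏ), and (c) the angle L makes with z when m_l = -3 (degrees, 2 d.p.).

The letter h corresponds to l = 5.
cos θ_min = 5/√30, so θ_min ≈ 24.09°.
|L| = ℏ√(5·6) = √30 ℏ ≈ 5.477ℏ.
For m_l = -3: cos θ = -3/√30, θ ≈ 123.21°.

θ_min ≈ 24.09°; |L| = √30 ℏ ≈ 5.477ℏ; θ(m_l=-3) ≈ 123.21°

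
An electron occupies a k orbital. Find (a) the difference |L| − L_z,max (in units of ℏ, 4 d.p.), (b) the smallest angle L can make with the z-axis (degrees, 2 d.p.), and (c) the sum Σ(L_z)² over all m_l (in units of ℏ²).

|L|−L_z,max ≈ 0.4833ℏ; θ_min ≈ 20.70°; Σ(L_z)² = 280 ℏ²

For a k orbital, l = 7.
|L| − L_z,max = (2√14 − 7)ℏ ≈ 0.4833ℏ.
cos θ_min = 7/√56, so θ_min ≈ 20.70°.
Σ m_l² = 280, so Σ(L_z)² = 280 ℏ².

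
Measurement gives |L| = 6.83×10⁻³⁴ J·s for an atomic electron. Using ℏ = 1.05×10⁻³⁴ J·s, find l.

Dividing by ℏ: |L|/ℏ ≈ 6.505.
(|L|/ℏ)² = l(l+1) ≈ 42.31 ⇒ l = 6.

l = 6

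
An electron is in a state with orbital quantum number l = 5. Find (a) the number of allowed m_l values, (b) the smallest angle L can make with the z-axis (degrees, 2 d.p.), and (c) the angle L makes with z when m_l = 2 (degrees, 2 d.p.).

11 values; θ_min ≈ 24.09°; θ(m_l=2) ≈ 68.58°

There are 2l+1 = 11 values of m_l.
cos θ_min = 5/√30, so θ_min ≈ 24.09°.
For m_l = 2: cos θ = 2/√30, θ ≈ 68.58°.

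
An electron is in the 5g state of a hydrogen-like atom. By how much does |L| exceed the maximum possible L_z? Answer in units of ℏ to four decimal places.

|L| − L_z,max ≈ 0.4721ℏ

For 5g, l = 4.
|L| = 2√5 ℏ ≈ 4.4721ℏ, while L_z,max = lℏ = 4ℏ.
The difference is (2√5 − 4)ℏ ≈ 0.4721ℏ.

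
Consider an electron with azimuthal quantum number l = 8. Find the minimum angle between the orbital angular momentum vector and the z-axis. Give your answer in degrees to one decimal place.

|L| = √(l(l+1)) ℏ = 6√2 ℏ.
The smallest angle corresponds to the largest L_z, i.e. m_l = l = 8, giving L_z = 8ℏ.
cos θ_min = 8/√72, so θ_min ≈ 19.5°.

θ_min ≈ 19.5°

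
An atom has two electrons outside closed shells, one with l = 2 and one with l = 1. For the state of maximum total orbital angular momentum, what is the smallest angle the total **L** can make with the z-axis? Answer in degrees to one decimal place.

By the triangle rule, |l₁ − l₂| ≤ L ≤ l₁ + l₂.
Allowed values: L = 1, 2, 3.
The maximum is L = 3, with |L_tot| = ℏ√(3·4) = 2√3 ℏ.
The minimum angle with z is arccos(3/√12) ≈ 30.0°.

θ_min ≈ 30.0°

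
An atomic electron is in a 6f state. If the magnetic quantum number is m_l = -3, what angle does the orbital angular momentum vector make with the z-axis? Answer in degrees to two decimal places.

θ ≈ 150.00°

The 6f subshell has l = 3.
|L| = ℏ√(l(l+1)) = 2√3 ℏ.
L_z = m_l ℏ = −3ℏ.
cos θ = L_z/|L| = -3/√12, so θ ≈ 150.00°.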